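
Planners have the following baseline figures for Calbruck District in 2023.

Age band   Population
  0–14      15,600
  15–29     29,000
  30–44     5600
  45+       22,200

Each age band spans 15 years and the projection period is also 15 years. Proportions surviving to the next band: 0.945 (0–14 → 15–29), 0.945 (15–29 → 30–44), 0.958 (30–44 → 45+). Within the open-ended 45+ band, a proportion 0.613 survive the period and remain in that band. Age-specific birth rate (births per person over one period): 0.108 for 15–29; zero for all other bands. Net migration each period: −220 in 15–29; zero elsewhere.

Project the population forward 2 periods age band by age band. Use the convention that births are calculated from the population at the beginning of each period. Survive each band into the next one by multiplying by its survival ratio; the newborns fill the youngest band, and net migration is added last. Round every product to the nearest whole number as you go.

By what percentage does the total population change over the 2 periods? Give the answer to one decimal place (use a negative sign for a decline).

-22.8

After projecting period 1:
Births: 29000 × 0.108 = 3132
15–29: 15600 × 0.945 = 14742
30–44: 29000 × 0.945 = 27405
45+: 5600 × 0.958 + 22200 × 0.613 = 5365 + 13609 = 18974
Net migration: 15–29 − 220 → 14522
Giving 3132 / 14522 / 27405 / 18974.
After projecting period 2:
Births: 14522 × 0.108 = 1568
15–29: 3132 × 0.945 = 2960
30–44: 14522 × 0.945 = 13723
45+: 27405 × 0.958 + 18974 × 0.613 = 26254 + 11631 = 37885
Net migration: 15–29 − 220 → 2740
Giving 1568 / 2740 / 13723 / 37885.
Total: 72400 → 55916; change = -16484; percentage change = -22.8%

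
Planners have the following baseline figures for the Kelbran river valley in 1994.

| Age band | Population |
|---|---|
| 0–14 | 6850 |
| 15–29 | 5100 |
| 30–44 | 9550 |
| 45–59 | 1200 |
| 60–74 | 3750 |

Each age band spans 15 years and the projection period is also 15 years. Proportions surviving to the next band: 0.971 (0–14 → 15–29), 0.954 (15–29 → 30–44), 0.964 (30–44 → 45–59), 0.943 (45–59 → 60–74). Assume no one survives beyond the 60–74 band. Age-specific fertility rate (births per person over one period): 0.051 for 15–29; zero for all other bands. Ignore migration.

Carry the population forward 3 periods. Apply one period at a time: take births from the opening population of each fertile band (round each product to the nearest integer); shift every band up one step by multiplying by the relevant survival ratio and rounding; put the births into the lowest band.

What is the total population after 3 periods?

11122

Call the groups 1 to 5, youngest first.
After projecting period 1:
Births: 5100 × 0.051 = 260
Group 2: 6850 × 0.971 = 6651
Group 3: 5100 × 0.954 = 4865
Group 4: 9550 × 0.964 = 9206
Group 5: 1200 × 0.943 = 1132
Giving 260 / 6651 / 4865 / 9206 / 1132.
After projecting period 2:
Births: 6651 × 0.051 = 339
Group 2: 260 × 0.971 = 252
Group 3: 6651 × 0.954 = 6345
Group 4: 4865 × 0.964 = 4690
Group 5: 9206 × 0.943 = 8681
Giving 339 / 252 / 6345 / 4690 / 8681.
After projecting period 3:
Births: 252 × 0.051 = 13
Group 2: 339 × 0.971 = 329
Group 3: 252 × 0.954 = 240
Group 4: 6345 × 0.964 = 6117
Group 5: 4690 × 0.943 = 4423
Giving 13 / 329 / 240 / 6117 / 4423.
Total after period 3: 13 + 329 + 240 + 6117 + 4423 = 11122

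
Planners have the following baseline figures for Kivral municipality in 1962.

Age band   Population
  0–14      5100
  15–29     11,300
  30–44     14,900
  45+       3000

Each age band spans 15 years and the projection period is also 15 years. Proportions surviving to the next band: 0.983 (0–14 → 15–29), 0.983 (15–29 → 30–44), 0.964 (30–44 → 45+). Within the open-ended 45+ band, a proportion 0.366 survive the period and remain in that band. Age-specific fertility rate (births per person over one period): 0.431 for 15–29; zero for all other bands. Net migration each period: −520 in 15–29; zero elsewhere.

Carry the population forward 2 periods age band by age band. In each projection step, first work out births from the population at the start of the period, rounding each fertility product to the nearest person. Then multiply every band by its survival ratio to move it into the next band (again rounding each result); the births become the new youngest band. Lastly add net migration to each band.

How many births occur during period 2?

1936

Call the bands 1 to 4, youngest first.
— Period 1 —
Births: 11300 * 0.431 = 4870
Band 2: 5100 * 0.983 = 5013
Band 3: 11300 * 0.983 = 11108
Band 4: 14900 * 0.964 + 3000 * 0.366 = 14364 + 1098 = 15462
Net migration: Band 2 − 520 → 4493
Population now: 0–14=4870, 15–29=4493, 30–44=11108, 45+=15462
— Period 2 —
Births: 4493 * 0.431 = 1936
Band 2: 4870 * 0.983 = 4787
Band 3: 4493 * 0.983 = 4417
Band 4: 11108 * 0.964 + 15462 * 0.366 = 10708 + 5659 = 16367
Net migration: Band 2 − 520 → 4267
Population now: 0–14=1936, 15–29=4267, 30–44=4417, 45+=16367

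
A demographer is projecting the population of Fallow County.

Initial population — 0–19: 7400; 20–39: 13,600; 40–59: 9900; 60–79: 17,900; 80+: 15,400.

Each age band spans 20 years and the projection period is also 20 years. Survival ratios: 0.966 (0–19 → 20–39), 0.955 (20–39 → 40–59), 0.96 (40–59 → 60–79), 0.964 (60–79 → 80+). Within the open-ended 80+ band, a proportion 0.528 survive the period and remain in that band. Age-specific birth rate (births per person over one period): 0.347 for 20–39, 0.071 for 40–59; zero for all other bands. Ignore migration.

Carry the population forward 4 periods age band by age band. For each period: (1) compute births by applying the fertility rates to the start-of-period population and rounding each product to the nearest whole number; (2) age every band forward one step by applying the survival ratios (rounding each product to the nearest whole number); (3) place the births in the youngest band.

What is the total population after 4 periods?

30614

Period 1.
Births: 13600 × 0.347 = 4719, 9900 × 0.071 = 703 — total 5422
20–39: 7400 × 0.966 = 7148
40–59: 13600 × 0.955 = 12988
60–79: 9900 × 0.96 = 9504
80+: 17900 × 0.964 + 15400 × 0.528 = 17256 + 8131 = 25387
Population now: 0–19=5422, 20–39=7148, 40–59=12988, 60–79=9504, 80+=25387
Period 2.
Births: 7148 × 0.347 = 2480, 12988 × 0.071 = 922 — total 3402
20–39: 5422 × 0.966 = 5238
40–59: 7148 × 0.955 = 6826
60–79: 12988 × 0.96 = 12468
80+: 9504 × 0.964 + 25387 × 0.528 = 9162 + 13404 = 22566
Population now: 0–19=3402, 20–39=5238, 40–59=6826, 60–79=12468, 80+=22566
Period 3.
Births: 5238 × 0.347 = 1818, 6826 × 0.071 = 485 — total 2303
20–39: 3402 × 0.966 = 3286
40–59: 5238 × 0.955 = 5002
60–79: 6826 × 0.96 = 6553
80+: 12468 × 0.964 + 22566 × 0.528 = 12019 + 11915 = 23934
Population now: 0–19=2303, 20–39=3286, 40–59=5002, 60–79=6553, 80+=23934
Period 4.
Births: 3286 × 0.347 = 1140, 5002 × 0.071 = 355 — total 1495
20–39: 2303 × 0.966 = 2225
40–59: 3286 × 0.955 = 3138
60–79: 5002 × 0.96 = 4802
80+: 6553 × 0.964 + 23934 × 0.528 = 6317 + 12637 = 18954
Population now: 0–19=1495, 20–39=2225, 40–59=3138, 60–79=4802, 80+=18954
Total after period 4: 1495 + 2225 + 3138 + 4802 + 18954 = 30614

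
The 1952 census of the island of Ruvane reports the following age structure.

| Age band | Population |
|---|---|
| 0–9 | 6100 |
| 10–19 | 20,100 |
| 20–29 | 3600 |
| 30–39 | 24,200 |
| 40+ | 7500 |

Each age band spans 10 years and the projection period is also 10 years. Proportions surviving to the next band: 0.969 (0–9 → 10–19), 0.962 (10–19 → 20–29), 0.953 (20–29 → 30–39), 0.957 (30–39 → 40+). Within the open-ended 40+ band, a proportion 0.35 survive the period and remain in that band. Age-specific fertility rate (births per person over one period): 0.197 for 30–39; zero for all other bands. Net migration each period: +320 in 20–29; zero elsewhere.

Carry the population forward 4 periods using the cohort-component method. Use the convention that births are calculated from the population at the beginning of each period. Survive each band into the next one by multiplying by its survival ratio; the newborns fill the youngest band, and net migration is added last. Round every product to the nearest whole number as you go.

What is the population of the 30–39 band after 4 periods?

4539

[period 1]
Births: 24200 * 0.197 = 4767
10–19: 6100 * 0.969 = 5911
20–29: 20100 * 0.962 = 19336
30–39: 3600 * 0.953 = 3431
40+: 24200 * 0.957 + 7500 * 0.35 = 23159 + 2625 = 25784
Net migration: 20–29 + 320 → 19656
End of period: [4767, 5911, 19656, 3431, 25784]
[period 2]
Births: 3431 * 0.197 = 676
10–19: 4767 * 0.969 = 4619
20–29: 5911 * 0.962 = 5686
30–39: 19656 * 0.953 = 18732
40+: 3431 * 0.957 + 25784 * 0.35 = 3283 + 9024 = 12307
Net migration: 20–29 + 320 → 6006
End of period: [676, 4619, 6006, 18732, 12307]
[period 3]
Births: 18732 * 0.197 = 3690
10–19: 676 * 0.969 = 655
20–29: 4619 * 0.962 = 4443
30–39: 6006 * 0.953 = 5724
40+: 18732 * 0.957 + 12307 * 0.35 = 17927 + 4307 = 22234
Net migration: 20–29 + 320 → 4763
End of period: [3690, 655, 4763, 5724, 22234]
[period 4]
Births: 5724 * 0.197 = 1128
10–19: 3690 * 0.969 = 3576
20–29: 655 * 0.962 = 630
30–39: 4763 * 0.953 = 4539
40+: 5724 * 0.957 + 22234 * 0.35 = 5478 + 7782 = 13260
Net migration: 20–29 + 320 → 950
End of period: [1128, 3576, 950, 4539, 13260]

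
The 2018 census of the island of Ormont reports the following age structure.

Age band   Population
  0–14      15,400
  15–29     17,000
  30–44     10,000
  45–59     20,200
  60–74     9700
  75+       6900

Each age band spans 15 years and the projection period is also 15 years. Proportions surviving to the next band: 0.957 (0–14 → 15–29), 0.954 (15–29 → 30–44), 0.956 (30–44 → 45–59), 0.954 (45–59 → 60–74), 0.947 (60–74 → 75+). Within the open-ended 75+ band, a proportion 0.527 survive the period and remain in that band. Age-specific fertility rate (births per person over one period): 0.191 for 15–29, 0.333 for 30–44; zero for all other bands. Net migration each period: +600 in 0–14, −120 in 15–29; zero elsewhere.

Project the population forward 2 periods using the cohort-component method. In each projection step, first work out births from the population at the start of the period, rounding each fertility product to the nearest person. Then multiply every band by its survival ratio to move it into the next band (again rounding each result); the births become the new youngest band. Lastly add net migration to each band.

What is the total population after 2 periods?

Call the bands 1 to 6, youngest first.
Period 1:
Births: 17000 × 0.191 = 3247  |  10000 × 0.333 = 3330 → 6577
Band 2: 15400 × 0.957 = 14738
Band 3: 17000 × 0.954 = 16218
Band 4: 10000 × 0.956 = 9560
Band 5: 20200 × 0.954 = 19271
Band 6: 9700 × 0.947 + 6900 × 0.527 = 9186 + 3636 = 12822
Net migration: Band 1 + 600 → 7177; Band 2 − 120 → 14618
→ [7177, 14618, 16218, 9560, 19271, 12822]
Period 2:
Births: 14618 × 0.191 = 2792  |  16218 × 0.333 = 5401 → 8193
Band 2: 7177 × 0.957 = 6868
Band 3: 14618 × 0.954 = 13946
Band 4: 16218 × 0.956 = 15504
Band 5: 9560 × 0.954 = 9120
Band 6: 19271 × 0.947 + 12822 × 0.527 = 18250 + 6757 = 25007
Net migration: Band 1 + 600 → 8793; Band 2 − 120 → 6748
→ [8793, 6748, 13946, 15504, 9120, 25007]
Total after period 2: 8793 + 6748 + 13946 + 15504 + 9120 + 25007 = 79118

79118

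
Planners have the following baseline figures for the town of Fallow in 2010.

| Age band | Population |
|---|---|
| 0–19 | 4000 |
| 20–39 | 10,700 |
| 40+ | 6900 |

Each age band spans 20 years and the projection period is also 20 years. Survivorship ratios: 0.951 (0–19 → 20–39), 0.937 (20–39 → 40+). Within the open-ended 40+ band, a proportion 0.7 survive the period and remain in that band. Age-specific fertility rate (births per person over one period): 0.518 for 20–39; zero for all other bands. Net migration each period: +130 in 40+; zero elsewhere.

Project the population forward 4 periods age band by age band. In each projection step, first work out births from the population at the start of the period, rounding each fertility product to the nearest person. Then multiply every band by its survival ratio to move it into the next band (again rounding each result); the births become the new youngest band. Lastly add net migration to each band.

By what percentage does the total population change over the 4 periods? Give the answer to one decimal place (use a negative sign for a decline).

-26.2

(Bands numbered youngest = 1 to oldest = 3.)
[period 1]
Births: 10700 * 0.518 = 5543
Band 2: 4000 * 0.951 = 3804
Band 3: 10700 * 0.937 + 6900 * 0.7 = 10026 + 4830 = 14856
Net migration: Band 3 + 130 → 14986
Giving 5543 / 3804 / 14986.
[period 2]
Births: 3804 * 0.518 = 1970
Band 2: 5543 * 0.951 = 5271
Band 3: 3804 * 0.937 + 14986 * 0.7 = 3564 + 10490 = 14054
Net migration: Band 3 + 130 → 14184
Giving 1970 / 5271 / 14184.
[period 3]
Births: 5271 * 0.518 = 2730
Band 2: 1970 * 0.951 = 1873
Band 3: 5271 * 0.937 + 14184 * 0.7 = 4939 + 9929 = 14868
Net migration: Band 3 + 130 → 14998
Giving 2730 / 1873 / 14998.
[period 4]
Births: 1873 * 0.518 = 970
Band 2: 2730 * 0.951 = 2596
Band 3: 1873 * 0.937 + 14998 * 0.7 = 1755 + 10499 = 12254
Net migration: Band 3 + 130 → 12384
Giving 970 / 2596 / 12384.
Total: 21600 → 15950; change = -5650; percentage change = -26.2%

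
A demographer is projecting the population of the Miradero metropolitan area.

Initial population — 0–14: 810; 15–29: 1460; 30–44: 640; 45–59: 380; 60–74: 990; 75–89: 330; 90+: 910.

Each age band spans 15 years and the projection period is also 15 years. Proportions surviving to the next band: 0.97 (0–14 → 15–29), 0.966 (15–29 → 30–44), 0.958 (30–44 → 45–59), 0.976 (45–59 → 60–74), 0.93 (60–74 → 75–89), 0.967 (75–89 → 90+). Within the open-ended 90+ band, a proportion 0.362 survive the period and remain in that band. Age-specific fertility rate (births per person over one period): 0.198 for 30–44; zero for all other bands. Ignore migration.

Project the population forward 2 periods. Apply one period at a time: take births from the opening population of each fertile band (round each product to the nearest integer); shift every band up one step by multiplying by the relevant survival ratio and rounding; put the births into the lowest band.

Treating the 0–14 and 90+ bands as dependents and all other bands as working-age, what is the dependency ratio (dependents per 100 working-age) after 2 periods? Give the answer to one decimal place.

44.2

After projecting period 1:
Births: 640 × 0.198 = 127
15–29: 810 × 0.97 = 786
30–44: 1460 × 0.966 = 1410
45–59: 640 × 0.958 = 613
60–74: 380 × 0.976 = 371
75–89: 990 × 0.93 = 921
90+: 330 × 0.967 + 910 × 0.362 = 319 + 329 = 648
→ [127, 786, 1410, 613, 371, 921, 648]
After projecting period 2:
Births: 1410 × 0.198 = 279
15–29: 127 × 0.97 = 123
30–44: 786 × 0.966 = 759
45–59: 1410 × 0.958 = 1351
60–74: 613 × 0.976 = 598
75–89: 371 × 0.93 = 345
90+: 921 × 0.967 + 648 × 0.362 = 891 + 235 = 1126
→ [279, 123, 759, 1351, 598, 345, 1126]
Dependents (band 0–14 + band 90+) = 279 + 1126 = 1405; working-age = 3176; ratio = 1405/3176 × 100 = 44.2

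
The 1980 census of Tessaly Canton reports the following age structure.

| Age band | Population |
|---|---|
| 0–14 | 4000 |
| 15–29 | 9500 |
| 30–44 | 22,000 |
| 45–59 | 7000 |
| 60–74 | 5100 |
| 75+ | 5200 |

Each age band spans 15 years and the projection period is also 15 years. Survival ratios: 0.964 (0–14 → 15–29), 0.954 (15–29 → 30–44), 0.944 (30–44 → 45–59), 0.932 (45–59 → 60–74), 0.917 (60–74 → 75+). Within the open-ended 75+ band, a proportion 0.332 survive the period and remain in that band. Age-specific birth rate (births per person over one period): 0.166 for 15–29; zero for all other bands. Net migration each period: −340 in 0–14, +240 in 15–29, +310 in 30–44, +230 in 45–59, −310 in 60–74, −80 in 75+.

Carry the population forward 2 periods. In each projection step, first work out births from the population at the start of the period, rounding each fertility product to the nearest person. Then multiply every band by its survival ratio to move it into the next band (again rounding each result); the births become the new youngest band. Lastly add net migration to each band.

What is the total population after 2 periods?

[period 1]
Births: 9500 * 0.166 = 1577
15–29: 4000 * 0.964 = 3856
30–44: 9500 * 0.954 = 9063
45–59: 22000 * 0.944 = 20768
60–74: 7000 * 0.932 = 6524
75+: 5100 * 0.917 + 5200 * 0.332 = 4677 + 1726 = 6403
Net migration: 0–14 − 340 → 1237; 15–29 + 240 → 4096; 30–44 + 310 → 9373; 45–59 + 230 → 20998; 60–74 − 310 → 6214; 75+ − 80 → 6323
Population now: 0–14=1237, 15–29=4096, 30–44=9373, 45–59=20998, 60–74=6214, 75+=6323
[period 2]
Births: 4096 * 0.166 = 680
15–29: 1237 * 0.964 = 1192
30–44: 4096 * 0.954 = 3908
45–59: 9373 * 0.944 = 8848
60–74: 20998 * 0.932 = 19570
75+: 6214 * 0.917 + 6323 * 0.332 = 5698 + 2099 = 7797
Net migration: 0–14 − 340 → 340; 15–29 + 240 → 1432; 30–44 + 310 → 4218; 45–59 + 230 → 9078; 60–74 − 310 → 19260; 75+ − 80 → 7717
Population now: 0–14=340, 15–29=1432, 30–44=4218, 45–59=9078, 60–74=19260, 75+=7717
Total after period 2: 340 + 1432 + 4218 + 9078 + 19260 + 7717 = 42045

42045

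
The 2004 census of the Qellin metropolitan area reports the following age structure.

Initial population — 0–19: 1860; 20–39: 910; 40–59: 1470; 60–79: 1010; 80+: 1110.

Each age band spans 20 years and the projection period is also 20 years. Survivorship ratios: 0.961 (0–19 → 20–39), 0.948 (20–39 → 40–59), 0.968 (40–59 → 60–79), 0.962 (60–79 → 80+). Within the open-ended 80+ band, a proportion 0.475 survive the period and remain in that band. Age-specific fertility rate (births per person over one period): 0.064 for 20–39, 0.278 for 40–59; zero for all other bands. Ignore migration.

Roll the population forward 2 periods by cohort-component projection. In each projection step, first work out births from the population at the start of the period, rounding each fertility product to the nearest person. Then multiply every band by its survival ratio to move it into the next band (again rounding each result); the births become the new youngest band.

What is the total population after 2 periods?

— Period 1 —
Births: 910 × 0.064 = 58  |  1470 × 0.278 = 409 → 467
20–39: 1860 × 0.961 = 1787
40–59: 910 × 0.948 = 863
60–79: 1470 × 0.968 = 1423
80+: 1010 × 0.962 + 1110 × 0.475 = 972 + 527 = 1499
Giving 467 / 1787 / 863 / 1423 / 1499.
— Period 2 —
Births: 1787 × 0.064 = 114  |  863 × 0.278 = 240 → 354
20–39: 467 × 0.961 = 449
40–59: 1787 × 0.948 = 1694
60–79: 863 × 0.968 = 835
80+: 1423 × 0.962 + 1499 × 0.475 = 1369 + 712 = 2081
Giving 354 / 449 / 1694 / 835 / 2081.
Total after period 2: 354 + 449 + 1694 + 835 + 2081 = 5413

5413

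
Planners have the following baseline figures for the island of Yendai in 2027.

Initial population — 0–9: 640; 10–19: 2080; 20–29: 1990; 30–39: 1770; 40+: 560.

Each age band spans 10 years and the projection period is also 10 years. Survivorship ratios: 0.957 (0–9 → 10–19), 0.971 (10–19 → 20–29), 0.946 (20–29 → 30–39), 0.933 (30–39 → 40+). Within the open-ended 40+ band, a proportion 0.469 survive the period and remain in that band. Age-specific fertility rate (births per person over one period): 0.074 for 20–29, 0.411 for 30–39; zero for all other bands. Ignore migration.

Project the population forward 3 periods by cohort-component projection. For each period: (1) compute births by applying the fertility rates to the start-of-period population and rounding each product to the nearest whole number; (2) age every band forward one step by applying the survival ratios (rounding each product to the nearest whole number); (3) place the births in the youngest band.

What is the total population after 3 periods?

6114

Call the groups 1 to 5, youngest first.
[period 1]
Births: 1990 * 0.074 = 147 ; 1770 * 0.411 = 727 ⇒ total 874
Group 2: 640 * 0.957 = 612
Group 3: 2080 * 0.971 = 2020
Group 4: 1990 * 0.946 = 1883
Group 5: 1770 * 0.933 + 560 * 0.469 = 1651 + 263 = 1914
Population now: 0–9=874, 10–19=612, 20–29=2020, 30–39=1883, 40+=1914
[period 2]
Births: 2020 * 0.074 = 149 ; 1883 * 0.411 = 774 ⇒ total 923
Group 2: 874 * 0.957 = 836
Group 3: 612 * 0.971 = 594
Group 4: 2020 * 0.946 = 1911
Group 5: 1883 * 0.933 + 1914 * 0.469 = 1757 + 898 = 2655
Population now: 0–9=923, 10–19=836, 20–29=594, 30–39=1911, 40+=2655
[period 3]
Births: 594 * 0.074 = 44 ; 1911 * 0.411 = 785 ⇒ total 829
Group 2: 923 * 0.957 = 883
Group 3: 836 * 0.971 = 812
Group 4: 594 * 0.946 = 562
Group 5: 1911 * 0.933 + 2655 * 0.469 = 1783 + 1245 = 3028
Population now: 0–9=829, 10–19=883, 20–29=812, 30–39=562, 40+=3028
Total after period 3: 829 + 883 + 812 + 562 + 3028 = 6114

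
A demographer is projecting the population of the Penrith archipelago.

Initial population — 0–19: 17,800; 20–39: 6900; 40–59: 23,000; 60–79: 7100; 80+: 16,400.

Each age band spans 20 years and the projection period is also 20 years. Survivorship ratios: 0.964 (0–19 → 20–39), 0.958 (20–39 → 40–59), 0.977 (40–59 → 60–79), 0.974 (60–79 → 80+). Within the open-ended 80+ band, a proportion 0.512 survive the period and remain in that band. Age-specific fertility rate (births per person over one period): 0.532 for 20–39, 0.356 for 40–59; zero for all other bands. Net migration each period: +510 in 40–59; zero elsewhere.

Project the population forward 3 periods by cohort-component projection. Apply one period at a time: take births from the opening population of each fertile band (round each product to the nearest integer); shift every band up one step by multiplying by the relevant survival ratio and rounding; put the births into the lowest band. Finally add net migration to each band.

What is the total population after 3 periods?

73374

Period 1:
Births: 6900 × 0.532 = 3671  |  23000 × 0.356 = 8188 — total 11859
20–39: 17800 × 0.964 = 17159
40–59: 6900 × 0.958 = 6610
60–79: 23000 × 0.977 = 22471
80+: 7100 × 0.974 + 16400 × 0.512 = 6915 + 8397 = 15312
Net migration: 40–59 + 510 → 7120
→ [11859, 17159, 7120, 22471, 15312]
Period 2:
Births: 17159 × 0.532 = 9129  |  7120 × 0.356 = 2535 — total 11664
20–39: 11859 × 0.964 = 11432
40–59: 17159 × 0.958 = 16438
60–79: 7120 × 0.977 = 6956
80+: 22471 × 0.974 + 15312 × 0.512 = 21887 + 7840 = 29727
Net migration: 40–59 + 510 → 16948
→ [11664, 11432, 16948, 6956, 29727]
Period 3:
Births: 11432 × 0.532 = 6082  |  16948 × 0.356 = 6033 — total 12115
20–39: 11664 × 0.964 = 11244
40–59: 11432 × 0.958 = 10952
60–79: 16948 × 0.977 = 16558
80+: 6956 × 0.974 + 29727 × 0.512 = 6775 + 15220 = 21995
Net migration: 40–59 + 510 → 11462
→ [12115, 11244, 11462, 16558, 21995]
Total after period 3: 12115 + 11244 + 11462 + 16558 + 21995 = 73374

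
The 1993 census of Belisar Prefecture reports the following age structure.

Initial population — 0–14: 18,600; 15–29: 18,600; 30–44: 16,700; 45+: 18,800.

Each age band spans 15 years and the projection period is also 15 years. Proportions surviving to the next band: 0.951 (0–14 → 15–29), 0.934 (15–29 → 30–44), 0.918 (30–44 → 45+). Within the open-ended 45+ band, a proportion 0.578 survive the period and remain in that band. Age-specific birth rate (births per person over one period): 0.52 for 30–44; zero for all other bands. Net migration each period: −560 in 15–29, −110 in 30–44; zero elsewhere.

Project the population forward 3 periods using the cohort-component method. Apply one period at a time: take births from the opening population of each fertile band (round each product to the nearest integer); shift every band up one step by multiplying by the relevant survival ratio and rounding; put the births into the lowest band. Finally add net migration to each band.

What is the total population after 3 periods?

55815

Period 1.
Births: 16700 * 0.52 = 8684
15–29: 18600 * 0.951 = 17689
30–44: 18600 * 0.934 = 17372
45+: 16700 * 0.918 + 18800 * 0.578 = 15331 + 10866 = 26197
Net migration: 15–29 − 560 → 17129; 30–44 − 110 → 17262
Giving 8684 / 17129 / 17262 / 26197.
Period 2.
Births: 17262 * 0.52 = 8976
15–29: 8684 * 0.951 = 8258
30–44: 17129 * 0.934 = 15998
45+: 17262 * 0.918 + 26197 * 0.578 = 15847 + 15142 = 30989
Net migration: 15–29 − 560 → 7698; 30–44 − 110 → 15888
Giving 8976 / 7698 / 15888 / 30989.
Period 3.
Births: 15888 * 0.52 = 8262
15–29: 8976 * 0.951 = 8536
30–44: 7698 * 0.934 = 7190
45+: 15888 * 0.918 + 30989 * 0.578 = 14585 + 17912 = 32497
Net migration: 15–29 − 560 → 7976; 30–44 − 110 → 7080
Giving 8262 / 7976 / 7080 / 32497.
Total after period 3: 8262 + 7976 + 7080 + 32497 = 55815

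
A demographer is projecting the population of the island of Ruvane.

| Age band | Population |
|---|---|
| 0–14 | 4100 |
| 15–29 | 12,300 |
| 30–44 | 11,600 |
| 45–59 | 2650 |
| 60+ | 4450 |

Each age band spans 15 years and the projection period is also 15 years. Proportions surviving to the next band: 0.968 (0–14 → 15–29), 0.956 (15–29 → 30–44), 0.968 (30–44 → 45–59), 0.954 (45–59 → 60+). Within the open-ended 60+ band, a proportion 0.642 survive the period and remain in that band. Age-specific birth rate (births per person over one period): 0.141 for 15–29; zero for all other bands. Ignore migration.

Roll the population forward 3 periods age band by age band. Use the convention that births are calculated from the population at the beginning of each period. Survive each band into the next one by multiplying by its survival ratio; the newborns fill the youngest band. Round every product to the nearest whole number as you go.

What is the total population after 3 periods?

26012

Call the bands 1 to 5, youngest first.
— Period 1 —
Births: 12300 × 0.141 = 1734
Band 2: 4100 × 0.968 = 3969
Band 3: 12300 × 0.956 = 11759
Band 4: 11600 × 0.968 = 11229
Band 5: 2650 × 0.954 + 4450 × 0.642 = 2528 + 2857 = 5385
→ [1734, 3969, 11759, 11229, 5385]
— Period 2 —
Births: 3969 × 0.141 = 560
Band 2: 1734 × 0.968 = 1679
Band 3: 3969 × 0.956 = 3794
Band 4: 11759 × 0.968 = 11383
Band 5: 11229 × 0.954 + 5385 × 0.642 = 10712 + 3457 = 14169
→ [560, 1679, 3794, 11383, 14169]
— Period 3 —
Births: 1679 × 0.141 = 237
Band 2: 560 × 0.968 = 542
Band 3: 1679 × 0.956 = 1605
Band 4: 3794 × 0.968 = 3673
Band 5: 11383 × 0.954 + 14169 × 0.642 = 10859 + 9096 = 19955
→ [237, 542, 1605, 3673, 19955]
Total after period 3: 237 + 542 + 1605 + 3673 + 19955 = 26012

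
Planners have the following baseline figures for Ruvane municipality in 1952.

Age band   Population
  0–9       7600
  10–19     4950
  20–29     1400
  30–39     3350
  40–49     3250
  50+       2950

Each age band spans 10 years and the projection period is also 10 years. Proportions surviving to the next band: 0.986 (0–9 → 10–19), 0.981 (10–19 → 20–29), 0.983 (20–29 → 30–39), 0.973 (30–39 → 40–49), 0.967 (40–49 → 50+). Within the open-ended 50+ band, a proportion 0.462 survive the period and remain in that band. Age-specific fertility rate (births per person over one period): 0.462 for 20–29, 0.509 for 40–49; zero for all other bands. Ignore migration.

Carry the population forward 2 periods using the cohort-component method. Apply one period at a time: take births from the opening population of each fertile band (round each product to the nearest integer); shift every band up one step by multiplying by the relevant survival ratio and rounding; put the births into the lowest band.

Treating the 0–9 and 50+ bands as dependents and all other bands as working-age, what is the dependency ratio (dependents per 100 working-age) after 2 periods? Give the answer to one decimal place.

(Bands numbered youngest = 1 to oldest = 6.)
After projecting period 1:
Births: 1400 × 0.462 = 647  |  3250 × 0.509 = 1654 ⇒ total 2301
Band 2: 7600 × 0.986 = 7494
Band 3: 4950 × 0.981 = 4856
Band 4: 1400 × 0.983 = 1376
Band 5: 3350 × 0.973 = 3260
Band 6: 3250 × 0.967 + 2950 × 0.462 = 3143 + 1363 = 4506
Population now: 0–9=2301, 10–19=7494, 20–29=4856, 30–39=1376, 40–49=3260, 50+=4506
After projecting period 2:
Births: 4856 × 0.462 = 2243  |  3260 × 0.509 = 1659 ⇒ total 3902
Band 2: 2301 × 0.986 = 2269
Band 3: 7494 × 0.981 = 7352
Band 4: 4856 × 0.983 = 4773
Band 5: 1376 × 0.973 = 1339
Band 6: 3260 × 0.967 + 4506 × 0.462 = 3152 + 2082 = 5234
Population now: 0–9=3902, 10–19=2269, 20–29=7352, 30–39=4773, 40–49=1339, 50+=5234
Dependents (band 0–9 + band 50+) = 3902 + 5234 = 9136; working-age = 15733; ratio = 9136/15733 × 100 = 58.1

58.1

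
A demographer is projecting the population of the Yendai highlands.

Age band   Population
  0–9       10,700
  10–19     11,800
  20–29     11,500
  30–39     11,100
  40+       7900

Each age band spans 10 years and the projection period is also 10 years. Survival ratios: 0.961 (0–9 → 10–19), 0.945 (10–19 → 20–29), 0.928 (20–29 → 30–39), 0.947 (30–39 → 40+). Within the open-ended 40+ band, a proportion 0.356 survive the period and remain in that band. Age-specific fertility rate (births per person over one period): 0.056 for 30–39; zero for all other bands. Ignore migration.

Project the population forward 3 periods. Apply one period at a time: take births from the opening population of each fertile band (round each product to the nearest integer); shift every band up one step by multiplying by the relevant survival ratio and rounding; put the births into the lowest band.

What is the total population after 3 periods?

25822

Period 1:
Births: 11100 * 0.056 = 622
10–19: 10700 * 0.961 = 10283
20–29: 11800 * 0.945 = 11151
30–39: 11500 * 0.928 = 10672
40+: 11100 * 0.947 + 7900 * 0.356 = 10512 + 2812 = 13324
Giving 622 / 10283 / 11151 / 10672 / 13324.
Period 2:
Births: 10672 * 0.056 = 598
10–19: 622 * 0.961 = 598
20–29: 10283 * 0.945 = 9717
30–39: 11151 * 0.928 = 10348
40+: 10672 * 0.947 + 13324 * 0.356 = 10106 + 4743 = 14849
Giving 598 / 598 / 9717 / 10348 / 14849.
Period 3:
Births: 10348 * 0.056 = 579
10–19: 598 * 0.961 = 575
20–29: 598 * 0.945 = 565
30–39: 9717 * 0.928 = 9017
40+: 10348 * 0.947 + 14849 * 0.356 = 9800 + 5286 = 15086
Giving 579 / 575 / 565 / 9017 / 15086.
Total after period 3: 579 + 575 + 565 + 9017 + 15086 = 25822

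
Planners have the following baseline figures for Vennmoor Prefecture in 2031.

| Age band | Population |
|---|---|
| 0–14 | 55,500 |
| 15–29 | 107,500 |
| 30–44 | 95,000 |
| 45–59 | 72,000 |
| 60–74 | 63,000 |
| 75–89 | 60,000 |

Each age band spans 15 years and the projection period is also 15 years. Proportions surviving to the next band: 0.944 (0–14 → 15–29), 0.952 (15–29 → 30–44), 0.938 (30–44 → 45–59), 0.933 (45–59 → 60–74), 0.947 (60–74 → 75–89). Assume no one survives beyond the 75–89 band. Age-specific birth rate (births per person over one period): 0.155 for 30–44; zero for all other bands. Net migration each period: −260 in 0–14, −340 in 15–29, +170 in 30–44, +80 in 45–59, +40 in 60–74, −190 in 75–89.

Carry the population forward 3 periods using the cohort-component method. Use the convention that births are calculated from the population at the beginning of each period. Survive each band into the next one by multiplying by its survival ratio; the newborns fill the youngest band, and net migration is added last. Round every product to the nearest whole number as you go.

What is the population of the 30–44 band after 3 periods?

Call the groups 1 to 6, youngest first.
Period 1.
Births: 95000 × 0.155 = 14725
Group 2: 55500 × 0.944 = 52392
Group 3: 107500 × 0.952 = 102340
Group 4: 95000 × 0.938 = 89110
Group 5: 72000 × 0.933 = 67176
Group 6: 63000 × 0.947 = 59661
Net migration: Group 1 − 260 → 14465; Group 2 − 340 → 52052; Group 3 + 170 → 102510; Group 4 + 80 → 89190; Group 5 + 40 → 67216; Group 6 − 190 → 59471
→ [14465, 52052, 102510, 89190, 67216, 59471]
Period 2.
Births: 102510 × 0.155 = 15889
Group 2: 14465 × 0.944 = 13655
Group 3: 52052 × 0.952 = 49554
Group 4: 102510 × 0.938 = 96154
Group 5: 89190 × 0.933 = 83214
Group 6: 67216 × 0.947 = 63654
Net migration: Group 1 − 260 → 15629; Group 2 − 340 → 13315; Group 3 + 170 → 49724; Group 4 + 80 → 96234; Group 5 + 40 → 83254; Group 6 − 190 → 63464
→ [15629, 13315, 49724, 96234, 83254, 63464]
Period 3.
Births: 49724 × 0.155 = 7707
Group 2: 15629 × 0.944 = 14754
Group 3: 13315 × 0.952 = 12676
Group 4: 49724 × 0.938 = 46641
Group 5: 96234 × 0.933 = 89786
Group 6: 83254 × 0.947 = 78842
Net migration: Group 1 − 260 → 7447; Group 2 − 340 → 14414; Group 3 + 170 → 12846; Group 4 + 80 → 46721; Group 5 + 40 → 89826; Group 6 − 190 → 78652
→ [7447, 14414, 12846, 46721, 89826, 78652]

12846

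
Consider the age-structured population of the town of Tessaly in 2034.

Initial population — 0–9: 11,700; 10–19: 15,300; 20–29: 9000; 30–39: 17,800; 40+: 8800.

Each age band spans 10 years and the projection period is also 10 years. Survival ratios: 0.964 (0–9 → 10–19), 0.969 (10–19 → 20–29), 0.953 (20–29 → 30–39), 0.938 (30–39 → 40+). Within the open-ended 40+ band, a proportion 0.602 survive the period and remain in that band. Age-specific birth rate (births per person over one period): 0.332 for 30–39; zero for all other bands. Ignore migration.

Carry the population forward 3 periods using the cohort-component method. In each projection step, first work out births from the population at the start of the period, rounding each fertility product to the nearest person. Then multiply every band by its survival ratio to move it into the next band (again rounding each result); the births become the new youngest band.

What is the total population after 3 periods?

49438

— Period 1 —
Births: 17800 * 0.332 = 5910
10–19: 11700 * 0.964 = 11279
20–29: 15300 * 0.969 = 14826
30–39: 9000 * 0.953 = 8577
40+: 17800 * 0.938 + 8800 * 0.602 = 16696 + 5298 = 21994
→ [5910, 11279, 14826, 8577, 21994]
— Period 2 —
Births: 8577 * 0.332 = 2848
10–19: 5910 * 0.964 = 5697
20–29: 11279 * 0.969 = 10929
30–39: 14826 * 0.953 = 14129
40+: 8577 * 0.938 + 21994 * 0.602 = 8045 + 13240 = 21285
→ [2848, 5697, 10929, 14129, 21285]
— Period 3 —
Births: 14129 * 0.332 = 4691
10–19: 2848 * 0.964 = 2745
20–29: 5697 * 0.969 = 5520
30–39: 10929 * 0.953 = 10415
40+: 14129 * 0.938 + 21285 * 0.602 = 13253 + 12814 = 26067
→ [4691, 2745, 5520, 10415, 26067]
Total after period 3: 4691 + 2745 + 5520 + 10415 + 26067 = 49438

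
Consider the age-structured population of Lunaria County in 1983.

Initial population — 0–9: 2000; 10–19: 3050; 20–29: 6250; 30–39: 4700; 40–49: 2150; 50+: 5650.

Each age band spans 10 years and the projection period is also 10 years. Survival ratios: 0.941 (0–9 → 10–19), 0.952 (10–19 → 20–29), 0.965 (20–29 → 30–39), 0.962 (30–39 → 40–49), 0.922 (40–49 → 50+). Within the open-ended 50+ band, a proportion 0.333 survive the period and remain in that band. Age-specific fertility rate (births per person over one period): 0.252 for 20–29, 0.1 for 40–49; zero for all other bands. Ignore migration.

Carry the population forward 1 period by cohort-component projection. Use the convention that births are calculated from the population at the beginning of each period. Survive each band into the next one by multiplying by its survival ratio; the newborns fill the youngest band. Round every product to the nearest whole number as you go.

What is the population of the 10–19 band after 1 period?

Numbering the groups 1..6 from youngest to oldest:
Period 1.
Births: 6250 * 0.252 = 1575, 2150 * 0.1 = 215 → total 1790
Group 2: 2000 * 0.941 = 1882
Group 3: 3050 * 0.952 = 2904
Group 4: 6250 * 0.965 = 6031
Group 5: 4700 * 0.962 = 4521
Group 6: 2150 * 0.922 + 5650 * 0.333 = 1982 + 1881 = 3863
End of period: [1790, 1882, 2904, 6031, 4521, 3863]

1882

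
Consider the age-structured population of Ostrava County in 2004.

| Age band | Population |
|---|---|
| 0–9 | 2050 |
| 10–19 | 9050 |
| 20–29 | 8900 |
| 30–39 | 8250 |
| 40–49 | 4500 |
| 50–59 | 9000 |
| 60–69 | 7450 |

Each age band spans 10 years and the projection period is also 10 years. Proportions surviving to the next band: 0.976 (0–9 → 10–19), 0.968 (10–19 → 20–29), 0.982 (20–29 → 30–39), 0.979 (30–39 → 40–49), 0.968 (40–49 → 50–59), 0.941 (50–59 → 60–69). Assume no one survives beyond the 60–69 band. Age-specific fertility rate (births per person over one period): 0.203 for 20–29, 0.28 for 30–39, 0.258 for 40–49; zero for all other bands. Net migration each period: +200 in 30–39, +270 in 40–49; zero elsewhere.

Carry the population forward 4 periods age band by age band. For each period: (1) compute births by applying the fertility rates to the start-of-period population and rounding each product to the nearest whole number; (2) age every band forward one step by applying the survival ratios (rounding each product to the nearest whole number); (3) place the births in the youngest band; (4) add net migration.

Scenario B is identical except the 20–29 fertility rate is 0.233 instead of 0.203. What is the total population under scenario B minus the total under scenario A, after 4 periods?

762

Call the groups 1 to 7, youngest first.
After projecting period 1:
Births: 8900 * 0.203 = 1807, 8250 * 0.28 = 2310, 4500 * 0.258 = 1161 ⇒ total 5278
Group 2: 2050 * 0.976 = 2001
Group 3: 9050 * 0.968 = 8760
Group 4: 8900 * 0.982 = 8740
Group 5: 8250 * 0.979 = 8077
Group 6: 4500 * 0.968 = 4356
Group 7: 9000 * 0.941 = 8469
Net migration: Group 4 + 200 → 8940; Group 5 + 270 → 8347
Population now: 0–9=5278, 10–19=2001, 20–29=8760, 30–39=8940, 40–49=8347, 50–59=4356, 60–69=8469
After projecting period 2:
Births: 8760 * 0.203 = 1778, 8940 * 0.28 = 2503, 8347 * 0.258 = 2154 ⇒ total 6435
Group 2: 5278 * 0.976 = 5151
Group 3: 2001 * 0.968 = 1937
Group 4: 8760 * 0.982 = 8602
Group 5: 8940 * 0.979 = 8752
Group 6: 8347 * 0.968 = 8080
Group 7: 4356 * 0.941 = 4099
Net migration: Group 4 + 200 → 8802; Group 5 + 270 → 9022
Population now: 0–9=6435, 10–19=5151, 20–29=1937, 30–39=8802, 40–49=9022, 50–59=8080, 60–69=4099
After projecting period 3:
Births: 1937 * 0.203 = 393, 8802 * 0.28 = 2465, 9022 * 0.258 = 2328 ⇒ total 5186
Group 2: 6435 * 0.976 = 6281
Group 3: 5151 * 0.968 = 4986
Group 4: 1937 * 0.982 = 1902
Group 5: 8802 * 0.979 = 8617
Group 6: 9022 * 0.968 = 8733
Group 7: 8080 * 0.941 = 7603
Net migration: Group 4 + 200 → 2102; Group 5 + 270 → 8887
Population now: 0–9=5186, 10–19=6281, 20–29=4986, 30–39=2102, 40–49=8887, 50–59=8733, 60–69=7603
After projecting period 4:
Births: 4986 * 0.203 = 1012, 2102 * 0.28 = 589, 8887 * 0.258 = 2293 ⇒ total 3894
Group 2: 5186 * 0.976 = 5062
Group 3: 6281 * 0.968 = 6080
Group 4: 4986 * 0.982 = 4896
Group 5: 2102 * 0.979 = 2058
Group 6: 8887 * 0.968 = 8603
Group 7: 8733 * 0.941 = 8218
Net migration: Group 4 + 200 → 5096; Group 5 + 270 → 2328
Population now: 0–9=3894, 10–19=5062, 20–29=6080, 30–39=5096, 40–49=2328, 50–59=8603, 60–69=8218
Scenario A total after 4 periods: 39281
Scenario B projection —
After projecting period 1:
Births: 8900 * 0.233 = 2074, 8250 * 0.28 = 2310, 4500 * 0.258 = 1161 ⇒ total 5545
Group 2: 2050 * 0.976 = 2001
Group 3: 9050 * 0.968 = 8760
Group 4: 8900 * 0.982 = 8740
Group 5: 8250 * 0.979 = 8077
Group 6: 4500 * 0.968 = 4356
Group 7: 9000 * 0.941 = 8469
Net migration: Group 4 + 200 → 8940; Group 5 + 270 → 8347
Population now: 0–9=5545, 10–19=2001, 20–29=8760, 30–39=8940, 40–49=8347, 50–59=4356, 60–69=8469
After projecting period 2:
Births: 8760 * 0.233 = 2041, 8940 * 0.28 = 2503, 8347 * 0.258 = 2154 ⇒ total 6698
Group 2: 5545 * 0.976 = 5412
Group 3: 2001 * 0.968 = 1937
Group 4: 8760 * 0.982 = 8602
Group 5: 8940 * 0.979 = 8752
Group 6: 8347 * 0.968 = 8080
Group 7: 4356 * 0.941 = 4099
Net migration: Group 4 + 200 → 8802; Group 5 + 270 → 9022
Population now: 0–9=6698, 10–19=5412, 20–29=1937, 30–39=8802, 40–49=9022, 50–59=8080, 60–69=4099
After projecting period 3:
Births: 1937 * 0.233 = 451, 8802 * 0.28 = 2465, 9022 * 0.258 = 2328 ⇒ total 5244
Group 2: 6698 * 0.976 = 6537
Group 3: 5412 * 0.968 = 5239
Group 4: 1937 * 0.982 = 1902
Group 5: 8802 * 0.979 = 8617
Group 6: 9022 * 0.968 = 8733
Group 7: 8080 * 0.941 = 7603
Net migration: Group 4 + 200 → 2102; Group 5 + 270 → 8887
Population now: 0–9=5244, 10–19=6537, 20–29=5239, 30–39=2102, 40–49=8887, 50–59=8733, 60–69=7603
After projecting period 4:
Births: 5239 * 0.233 = 1221, 2102 * 0.28 = 589, 8887 * 0.258 = 2293 ⇒ total 4103
Group 2: 5244 * 0.976 = 5118
Group 3: 6537 * 0.968 = 6328
Group 4: 5239 * 0.982 = 5145
Group 5: 2102 * 0.979 = 2058
Group 6: 8887 * 0.968 = 8603
Group 7: 8733 * 0.941 = 8218
Net migration: Group 4 + 200 → 5345; Group 5 + 270 → 2328
Population now: 0–9=4103, 10–19=5118, 20–29=6328, 30–39=5345, 40–49=2328, 50–59=8603, 60–69=8218
Scenario B total after 4 periods: 40043
Difference B − A = 40043 − 39281 = 762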